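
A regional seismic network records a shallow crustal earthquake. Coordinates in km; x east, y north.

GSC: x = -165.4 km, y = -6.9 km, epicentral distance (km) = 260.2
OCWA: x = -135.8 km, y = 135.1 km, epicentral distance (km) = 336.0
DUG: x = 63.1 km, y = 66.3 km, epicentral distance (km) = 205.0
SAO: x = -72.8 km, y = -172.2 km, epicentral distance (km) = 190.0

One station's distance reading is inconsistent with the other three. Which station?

SAO

Solve using three stations at a time. Using GSC, OCWA, DUG (subtract circle equations pairwise → linear system) gives (x, y) ≈ (59.0, -138.7).
Distances from that point to each station vs reported:
  GSC: calculated 260.2 vs reported 260.2 → residual 0.0 km
  OCWA: calculated 336.0 vs reported 336.0 → residual 0.0 km
  DUG: calculated 205.1 vs reported 205.0 → residual 0.1 km
  SAO: calculated 136.0 vs reported 190.0 → residual 54.0 km
GSC, OCWA, DUG are mutually consistent (residuals ≈ 0); SAO is off by 54.0 km.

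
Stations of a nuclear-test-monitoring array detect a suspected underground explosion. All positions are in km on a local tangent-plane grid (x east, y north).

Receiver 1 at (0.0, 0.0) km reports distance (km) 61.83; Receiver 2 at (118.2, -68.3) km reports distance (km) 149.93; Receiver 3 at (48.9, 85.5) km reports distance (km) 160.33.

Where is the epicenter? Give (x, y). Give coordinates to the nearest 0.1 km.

(-31.0, -53.5)

Circle about each station: x² + y² = 61.83²; (x − 118.2)² + (y + 68.3)² = 149.93²; (x − 48.9)² + (y − 85.5)² = 160.33².
Subtracting the Receiver 1 equation from the Receiver 2 and Receiver 3 equations removes the quadratic terms:
236.4 x − 136.6 y = -19.93
97.8 x + 171.0 y = -12181.30
Solving the 2×2 system: x ≈ -31.0, y ≈ -53.5 km.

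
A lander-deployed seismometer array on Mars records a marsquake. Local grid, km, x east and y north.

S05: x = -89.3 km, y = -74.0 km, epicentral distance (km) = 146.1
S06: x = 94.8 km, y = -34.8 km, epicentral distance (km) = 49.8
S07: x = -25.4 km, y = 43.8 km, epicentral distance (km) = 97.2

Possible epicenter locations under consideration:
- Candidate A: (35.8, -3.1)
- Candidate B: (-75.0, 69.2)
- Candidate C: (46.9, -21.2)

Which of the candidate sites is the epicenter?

For each candidate, compare |candidate − station| to the reported distance:
Candidate A: residuals S05 2.3, S06 17.2, S07 20.1 → max 20.1 km
Candidate B: residuals S05 2.2, S06 149.3, S07 41.5 → max 149.3 km
Candidate C: residuals S05 0.0, S06 0.0, S07 0.0 → max 0.0 km
Only Candidate C has all residuals ≈ 0.

Candidate C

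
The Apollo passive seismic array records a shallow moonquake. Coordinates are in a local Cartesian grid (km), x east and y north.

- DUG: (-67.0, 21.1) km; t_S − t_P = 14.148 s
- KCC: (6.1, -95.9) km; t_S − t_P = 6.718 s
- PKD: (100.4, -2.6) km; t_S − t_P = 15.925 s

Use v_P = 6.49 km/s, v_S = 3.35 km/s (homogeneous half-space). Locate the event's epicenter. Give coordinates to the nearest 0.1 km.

(0.7, -49.7)

Distance from S−P lag: d = Δt · v_P v_S / (v_P − v_S) = Δt · (6.49·3.35)/(6.49−3.35) ≈ 6.9240·Δt.
So d_DUG = 97.96, d_KCC = 46.52, d_PKD = 110.27 km.
Circle about each station: (x + 67.0)² + (y − 21.1)² = 97.96²; (x − 6.1)² + (y + 95.9)² = 46.52²; (x − 100.4)² + (y + 2.6)² = 110.27².
Subtracting the DUG equation from the KCC and PKD equations removes the quadratic terms:
146.2 x − 234.0 y = 11731.86
334.8 x − 47.4 y = 2589.40
Solving the 2×2 system: x ≈ 0.7, y ≈ -49.7 km.
Check against DUG (with the unrounded x, y): √((x + 67.0)²+(y − 21.1)²) = 97.96 ≈ 97.96 km. ✓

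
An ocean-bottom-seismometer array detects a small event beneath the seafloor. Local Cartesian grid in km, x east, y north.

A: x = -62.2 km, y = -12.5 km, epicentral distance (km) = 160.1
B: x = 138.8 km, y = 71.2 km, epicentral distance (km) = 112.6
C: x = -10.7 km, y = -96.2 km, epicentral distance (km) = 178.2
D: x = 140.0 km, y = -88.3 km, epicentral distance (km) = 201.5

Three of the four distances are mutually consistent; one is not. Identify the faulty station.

Solve using three stations at a time. Using B, C, D (subtract circle equations pairwise → linear system) gives (x, y) ≈ (26.4, 78.1).
Distances from that point to each station vs reported:
  A: calculated 126.7 vs reported 160.1 → residual 33.4 km
  B: calculated 112.6 vs reported 112.6 → residual 0.0 km
  C: calculated 178.2 vs reported 178.2 → residual 0.0 km
  D: calculated 201.5 vs reported 201.5 → residual 0.0 km
B, C, D are mutually consistent (residuals ≈ 0); A is off by 33.4 km.

A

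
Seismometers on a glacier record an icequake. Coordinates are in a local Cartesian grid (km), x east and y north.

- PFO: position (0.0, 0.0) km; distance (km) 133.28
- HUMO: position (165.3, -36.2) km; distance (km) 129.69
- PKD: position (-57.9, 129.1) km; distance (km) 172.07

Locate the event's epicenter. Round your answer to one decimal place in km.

Circle about each station: x² + y² = 133.28²; (x − 165.3)² + (y + 36.2)² = 129.69²; (x + 57.9)² + (y − 129.1)² = 172.07².
Subtracting pairs of circle equations eliminates x²+y² and gives linear equations (the radical axes):
330.6 x − 72.4 y = 29578.59
-115.8 x + 258.2 y = 8174.69
Solving the 2×2 system: x ≈ 106.9, y ≈ 79.6 km.
Check against PFO (with the unrounded x, y): √(x²+y²) = 133.29 ≈ 133.28 km. ✓

(106.9, 79.6)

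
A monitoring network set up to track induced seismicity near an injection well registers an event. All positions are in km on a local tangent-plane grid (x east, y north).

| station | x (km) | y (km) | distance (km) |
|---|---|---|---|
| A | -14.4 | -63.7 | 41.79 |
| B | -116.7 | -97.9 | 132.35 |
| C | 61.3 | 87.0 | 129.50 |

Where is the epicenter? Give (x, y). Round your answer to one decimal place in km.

Circle about each station: (x + 14.4)² + (y + 63.7)² = 41.79²; (x + 116.7)² + (y + 97.9)² = 132.35²; (x − 61.3)² + (y − 87.0)² = 129.50².
Subtracting the A equation from the B and C equations removes the quadratic terms:
-204.6 x − 68.4 y = 3168.13
151.4 x + 301.4 y = -7962.21
Solving the 2×2 system: x ≈ -8.0, y ≈ -22.4 km.

(-8.0, -22.4)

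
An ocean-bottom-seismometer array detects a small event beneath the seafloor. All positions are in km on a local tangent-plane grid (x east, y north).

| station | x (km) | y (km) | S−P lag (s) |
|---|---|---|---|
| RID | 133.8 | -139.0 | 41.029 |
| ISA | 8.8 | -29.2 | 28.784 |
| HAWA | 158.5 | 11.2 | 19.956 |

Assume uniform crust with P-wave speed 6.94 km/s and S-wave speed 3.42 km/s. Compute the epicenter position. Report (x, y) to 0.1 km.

109.7 km east, 136.6 km north

Distance from S−P lag: d = Δt · v_P v_S / (v_P − v_S) = Δt · (6.94·3.42)/(6.94−3.42) ≈ 6.7428·Δt.
So d_RID = 276.65, d_ISA = 194.09, d_HAWA = 134.56 km.
Circle about each station: (x − 133.8)² + (y + 139.0)² = 276.65²; (x − 8.8)² + (y + 29.2)² = 194.09²; (x − 158.5)² + (y − 11.2)² = 134.56².
Subtracting pairs of circle equations eliminates x²+y² and gives linear equations (the radical axes):
-250.0 x + 219.6 y = 2570.93
49.4 x + 300.4 y = 46453.08
Solving the 2×2 system: x ≈ 109.7, y ≈ 136.6 km.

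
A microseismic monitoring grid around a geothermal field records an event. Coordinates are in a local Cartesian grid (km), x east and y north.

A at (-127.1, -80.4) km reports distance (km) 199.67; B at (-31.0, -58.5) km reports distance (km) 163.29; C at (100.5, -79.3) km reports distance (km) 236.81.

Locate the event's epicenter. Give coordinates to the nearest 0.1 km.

Circle about each station: (x + 127.1)² + (y + 80.4)² = 199.67²; (x + 31.0)² + (y + 58.5)² = 163.29²; (x − 100.5)² + (y + 79.3)² = 236.81².
Subtracting the A equation from the B and C equations removes the quadratic terms:
192.2 x + 43.8 y = -5030.84
455.2 x + 2.2 y = -22440.70
Solving the 2×2 system: x ≈ -49.8, y ≈ 103.7 km.
Check against A (with the unrounded x, y): √((x + 127.1)²+(y + 80.4)²) = 199.64 ≈ 199.67 km. ✓

(-49.8, 103.7)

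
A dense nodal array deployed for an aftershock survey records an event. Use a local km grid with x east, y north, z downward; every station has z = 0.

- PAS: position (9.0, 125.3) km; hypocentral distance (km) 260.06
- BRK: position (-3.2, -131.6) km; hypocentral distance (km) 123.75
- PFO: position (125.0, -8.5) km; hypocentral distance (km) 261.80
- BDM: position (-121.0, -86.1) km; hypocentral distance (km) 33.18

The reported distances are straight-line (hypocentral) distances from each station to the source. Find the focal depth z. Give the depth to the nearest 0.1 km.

z ≈ 30.4 km

Each station gives a sphere (x−x_i)² + (y−y_i)² + z² = d_i² (stations at z=0).
Subtracting the PAS sphere from BRK and PFO: z² cancels, leaving linear equations in x and y:
-24.4 x − 513.8 y = 53864.85
232.0 x − 267.6 y = -991.88
Solving: x ≈ -118.697, y ≈ -99.199 km (keep extra digits for the depth step; rounded: -118.7, -99.2).
Then from the PAS sphere: z² = 260.06² − (x − 9.0)² − (y − 125.3)² with x = -118.697, y = -99.199, so z ≈ 30.412 ≈ 30.4 km.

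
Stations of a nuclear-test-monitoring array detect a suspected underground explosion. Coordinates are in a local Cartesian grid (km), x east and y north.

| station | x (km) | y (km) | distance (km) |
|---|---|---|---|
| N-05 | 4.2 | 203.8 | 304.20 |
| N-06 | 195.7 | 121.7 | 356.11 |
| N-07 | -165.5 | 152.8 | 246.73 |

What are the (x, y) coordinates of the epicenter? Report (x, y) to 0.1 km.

Circle about each station: (x − 4.2)² + (y − 203.8)² = 304.20²; (x − 195.7)² + (y − 121.7)² = 356.11²; (x + 165.5)² + (y − 152.8)² = 246.73².
Subtracting the N-05 equation from the N-06 and N-07 equations removes the quadratic terms:
383.0 x − 164.2 y = -22719.39
-339.4 x − 102.0 y = 40847.96
Solving the 2×2 system: x ≈ -95.2, y ≈ -83.7 km.

x ≈ -95.2 km, y ≈ -83.7 km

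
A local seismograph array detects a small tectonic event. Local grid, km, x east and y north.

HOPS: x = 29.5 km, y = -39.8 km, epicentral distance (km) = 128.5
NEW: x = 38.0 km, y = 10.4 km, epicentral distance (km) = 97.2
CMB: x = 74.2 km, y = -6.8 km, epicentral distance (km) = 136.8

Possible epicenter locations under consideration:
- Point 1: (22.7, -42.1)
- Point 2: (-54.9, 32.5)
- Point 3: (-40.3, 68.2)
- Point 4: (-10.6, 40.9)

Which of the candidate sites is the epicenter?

For each candidate, compare |candidate − station| to the reported distance:
Point 1: residuals HOPS 121.3, NEW 42.5, CMB 74.4 → max 121.3 km
Point 2: residuals HOPS 17.4, NEW 1.7, CMB 1.9 → max 17.4 km
Point 3: residuals HOPS 0.1, NEW 0.1, CMB 0.1 → max 0.1 km
Point 4: residuals HOPS 38.4, NEW 39.8, CMB 39.5 → max 39.8 km
Only Point 3 has all residuals ≈ 0.

Point 3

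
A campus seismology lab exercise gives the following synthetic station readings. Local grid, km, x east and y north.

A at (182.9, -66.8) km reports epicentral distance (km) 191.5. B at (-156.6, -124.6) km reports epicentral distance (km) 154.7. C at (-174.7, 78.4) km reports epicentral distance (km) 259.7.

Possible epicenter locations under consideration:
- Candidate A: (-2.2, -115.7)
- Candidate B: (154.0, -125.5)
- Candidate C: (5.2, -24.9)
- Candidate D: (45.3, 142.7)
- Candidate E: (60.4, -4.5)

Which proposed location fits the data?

For each candidate, compare |candidate − station| to the reported distance:
Candidate A: residuals A 0.0, B 0.0, C 0.0 → max 0.0 km
Candidate B: residuals A 126.1, B 155.9, C 127.1 → max 155.9 km
Candidate C: residuals A 8.9, B 35.4, C 52.3 → max 52.3 km
Candidate D: residuals A 59.1, B 180.3, C 30.5 → max 180.3 km
Candidate E: residuals A 54.1, B 93.3, C 10.4 → max 93.3 km
Only Candidate A has all residuals ≈ 0.

Candidate A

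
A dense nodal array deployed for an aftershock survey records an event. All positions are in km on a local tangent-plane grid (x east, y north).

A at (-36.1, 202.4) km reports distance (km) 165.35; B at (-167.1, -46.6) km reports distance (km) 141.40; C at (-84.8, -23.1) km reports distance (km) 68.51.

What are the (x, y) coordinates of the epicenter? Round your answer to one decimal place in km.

-53.8 km east, 38.0 km north

Circle about each station: (x + 36.1)² + (y − 202.4)² = 165.35²; (x + 167.1)² + (y + 46.6)² = 141.40²; (x + 84.8)² + (y + 23.1)² = 68.51².
Subtracting pairs of circle equations eliminates x²+y² and gives linear equations (the radical axes):
-262.0 x − 498.0 y = -4828.34
-97.4 x − 451.0 y = -11897.32
Solving the 2×2 system: x ≈ -53.8, y ≈ 38.0 km.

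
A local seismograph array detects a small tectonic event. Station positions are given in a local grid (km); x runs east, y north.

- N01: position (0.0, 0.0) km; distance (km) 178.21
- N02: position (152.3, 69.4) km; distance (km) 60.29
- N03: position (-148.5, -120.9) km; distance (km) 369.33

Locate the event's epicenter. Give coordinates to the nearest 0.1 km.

Circle about each station: x² + y² = 178.21²; (x − 152.3)² + (y − 69.4)² = 60.29²; (x + 148.5)² + (y + 120.9)² = 369.33².
Subtracting the N01 equation from the N02 and N03 equations removes the quadratic terms:
304.6 x + 138.8 y = 56135.57
-297.0 x − 241.8 y = -67976.78
Solving the 2×2 system: x ≈ 127.6, y ≈ 124.4 km.

x ≈ 127.6 km, y ≈ 124.4 km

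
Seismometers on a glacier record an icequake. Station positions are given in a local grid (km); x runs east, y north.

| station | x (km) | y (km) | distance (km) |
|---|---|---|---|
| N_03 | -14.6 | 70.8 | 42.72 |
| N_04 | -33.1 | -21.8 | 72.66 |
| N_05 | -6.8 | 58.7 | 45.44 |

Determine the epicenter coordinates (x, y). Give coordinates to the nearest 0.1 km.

Circle about each station: (x + 14.6)² + (y − 70.8)² = 42.72²; (x + 33.1)² + (y + 21.8)² = 72.66²; (x + 6.8)² + (y − 58.7)² = 45.44².
Subtracting pairs of circle equations eliminates x²+y² and gives linear equations (the radical axes):
-37.0 x − 185.2 y = -7109.43
15.6 x − 24.2 y = -1973.67
Solving the 2×2 system: x ≈ -51.1, y ≈ 48.6 km.

-51.1 km east, 48.6 km north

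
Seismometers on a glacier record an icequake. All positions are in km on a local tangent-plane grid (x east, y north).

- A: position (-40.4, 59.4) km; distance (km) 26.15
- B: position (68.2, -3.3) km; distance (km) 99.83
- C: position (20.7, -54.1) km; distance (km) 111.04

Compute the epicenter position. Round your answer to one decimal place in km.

Circle about each station: (x + 40.4)² + (y − 59.4)² = 26.15²; (x − 68.2)² + (y + 3.3)² = 99.83²; (x − 20.7)² + (y + 54.1)² = 111.04².
Subtracting the A equation from the B and C equations removes the quadratic terms:
217.2 x − 125.4 y = -9780.60
122.2 x − 227.0 y = -13451.28
Solving the 2×2 system: x ≈ -15.7, y ≈ 50.8 km.
Check against A (with the unrounded x, y): √((x + 40.4)²+(y − 59.4)²) = 26.15 ≈ 26.15 km. ✓

(-15.7, 50.8)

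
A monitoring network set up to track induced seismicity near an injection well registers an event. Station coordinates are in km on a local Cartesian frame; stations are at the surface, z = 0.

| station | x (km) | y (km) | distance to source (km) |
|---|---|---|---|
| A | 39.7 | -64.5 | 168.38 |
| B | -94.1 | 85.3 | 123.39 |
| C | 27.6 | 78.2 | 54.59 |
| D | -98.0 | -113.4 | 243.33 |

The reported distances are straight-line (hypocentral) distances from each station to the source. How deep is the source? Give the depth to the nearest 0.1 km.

Each station gives a sphere (x−x_i)² + (y−y_i)² + z² = d_i² (stations at z=0).
Subtracting the A sphere from B and C: z² cancels, leaving linear equations in x and y:
-267.6 x + 299.6 y = 23521.29
-24.2 x + 285.4 y = 26512.42
Solving: x ≈ 17.797, y ≈ 94.405 km (keep extra digits for the depth step; rounded: 17.8, 94.4).
Then from the A sphere: z² = 168.38² − (x − 39.7)² − (y + 64.5)² with x = 17.797, y = 94.405, so z ≈ 51.198 ≈ 51.2 km.

depth ≈ 51.2 km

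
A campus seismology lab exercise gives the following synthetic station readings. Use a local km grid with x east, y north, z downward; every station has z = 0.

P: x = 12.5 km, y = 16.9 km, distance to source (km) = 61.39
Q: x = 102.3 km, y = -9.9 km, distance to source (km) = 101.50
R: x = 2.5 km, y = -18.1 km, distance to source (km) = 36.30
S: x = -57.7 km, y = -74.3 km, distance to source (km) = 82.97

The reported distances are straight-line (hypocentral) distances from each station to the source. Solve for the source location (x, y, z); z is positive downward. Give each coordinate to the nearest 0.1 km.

Each station gives a sphere (x−x_i)² + (y−y_i)² + z² = d_i² (stations at z=0).
Subtracting the P sphere from Q and R: z² cancels, leaving linear equations in x and y:
179.6 x − 53.6 y = 3587.92
-20.0 x − 70.0 y = 2343.04
Solving: x ≈ 9.203, y ≈ -36.101 km (keep extra digits for the depth step; rounded: 9.2, -36.1).
Then from the P sphere: z² = 61.39² − (x − 12.5)² − (y − 16.9)² with x = 9.203, y = -36.101, so z ≈ 30.802 ≈ 30.8 km.

x ≈ 9.2 km, y ≈ -36.1 km, depth ≈ 30.8 km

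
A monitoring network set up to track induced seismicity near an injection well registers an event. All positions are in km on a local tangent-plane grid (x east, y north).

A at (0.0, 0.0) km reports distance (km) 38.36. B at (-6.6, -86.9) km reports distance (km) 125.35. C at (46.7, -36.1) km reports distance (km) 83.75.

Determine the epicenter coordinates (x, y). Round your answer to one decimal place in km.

Circle about each station: x² + y² = 38.36²; (x + 6.6)² + (y + 86.9)² = 125.35²; (x − 46.7)² + (y + 36.1)² = 83.75².
Subtracting pairs of circle equations eliminates x²+y² and gives linear equations (the radical axes):
-13.2 x − 173.8 y = -6645.96
93.4 x − 72.2 y = -2058.47
Solving the 2×2 system: x ≈ 7.1, y ≈ 37.7 km.

(7.1, 37.7)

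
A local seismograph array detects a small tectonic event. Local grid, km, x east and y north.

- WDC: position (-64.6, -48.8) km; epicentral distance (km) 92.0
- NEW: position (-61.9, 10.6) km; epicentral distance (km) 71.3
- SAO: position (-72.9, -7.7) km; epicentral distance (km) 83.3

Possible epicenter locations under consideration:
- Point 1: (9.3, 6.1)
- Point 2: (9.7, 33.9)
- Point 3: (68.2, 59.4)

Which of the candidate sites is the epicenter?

Point 1

For each candidate, compare |candidate − station| to the reported distance:
Point 1: residuals WDC 0.1, NEW 0.0, SAO 0.1 → max 0.1 km
Point 2: residuals WDC 19.2, NEW 4.0, SAO 9.2 → max 19.2 km
Point 3: residuals WDC 79.3, NEW 67.7, SAO 72.9 → max 79.3 km
Only Point 1 has all residuals ≈ 0.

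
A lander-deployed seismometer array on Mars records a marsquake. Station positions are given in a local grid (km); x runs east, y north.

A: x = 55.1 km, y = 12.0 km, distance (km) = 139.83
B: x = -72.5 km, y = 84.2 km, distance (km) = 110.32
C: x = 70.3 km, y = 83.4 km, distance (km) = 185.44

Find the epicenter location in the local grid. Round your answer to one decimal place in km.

Circle about each station: (x − 55.1)² + (y − 12.0)² = 139.83²; (x + 72.5)² + (y − 84.2)² = 110.32²; (x − 70.3)² + (y − 83.4)² = 185.44².
Subtracting the A equation from the B and C equations removes the quadratic terms:
-255.2 x + 144.4 y = 16547.81
30.4 x + 142.8 y = -6117.92
Solving the 2×2 system: x ≈ -79.5, y ≈ -25.9 km.

-79.5 km east, -25.9 km north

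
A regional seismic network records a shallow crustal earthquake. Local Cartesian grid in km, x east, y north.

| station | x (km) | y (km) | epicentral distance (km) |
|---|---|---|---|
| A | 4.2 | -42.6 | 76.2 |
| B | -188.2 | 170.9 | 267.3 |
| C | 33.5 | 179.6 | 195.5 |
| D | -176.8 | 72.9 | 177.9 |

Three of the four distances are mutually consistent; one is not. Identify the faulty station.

Solve using three stations at a time. Using A, B, D (subtract circle equations pairwise → linear system) gives (x, y) ≈ (-67.9, -67.8).
Distances from that point to each station vs reported:
  A: calculated 76.4 vs reported 76.2 → residual 0.2 km
  B: calculated 267.3 vs reported 267.3 → residual 0.0 km
  C: calculated 267.4 vs reported 195.5 → residual 71.9 km
  D: calculated 178.0 vs reported 177.9 → residual 0.1 km
A, B, D are mutually consistent (residuals ≈ 0); C is off by 71.9 km.

C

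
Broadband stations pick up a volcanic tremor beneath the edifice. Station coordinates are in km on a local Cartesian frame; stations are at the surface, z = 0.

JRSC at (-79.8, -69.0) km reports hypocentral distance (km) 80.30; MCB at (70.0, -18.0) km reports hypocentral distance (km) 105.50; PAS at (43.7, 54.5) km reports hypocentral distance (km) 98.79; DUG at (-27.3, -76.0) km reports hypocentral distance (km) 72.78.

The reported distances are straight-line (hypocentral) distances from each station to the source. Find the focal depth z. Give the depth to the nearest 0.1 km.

z ≈ 15.2 km

Each station gives a sphere (x−x_i)² + (y−y_i)² + z² = d_i² (stations at z=0).
Subtracting the JRSC sphere from MCB and PAS: z² cancels, leaving linear equations in x and y:
299.6 x + 102.0 y = -10587.20
247.0 x + 247.0 y = -9560.47
Solving: x ≈ -33.599, y ≈ -5.107 km (keep extra digits for the depth step; rounded: -33.6, -5.1).
Then from the JRSC sphere: z² = 80.30² − (x + 79.8)² − (y + 69.0)² with x = -33.599, y = -5.107, so z ≈ 15.207 ≈ 15.2 km.
Check against DUG (with the unrounded solution): distance 72.78 ≈ 72.78 km. ✓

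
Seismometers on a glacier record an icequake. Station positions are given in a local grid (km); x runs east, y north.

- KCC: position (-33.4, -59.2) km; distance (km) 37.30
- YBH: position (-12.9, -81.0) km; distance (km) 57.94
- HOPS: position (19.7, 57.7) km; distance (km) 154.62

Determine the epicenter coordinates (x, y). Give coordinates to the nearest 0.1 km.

x ≈ -69.5 km, y ≈ -68.6 km

Circle about each station: (x + 33.4)² + (y + 59.2)² = 37.30²; (x + 12.9)² + (y + 81.0)² = 57.94²; (x − 19.7)² + (y − 57.7)² = 154.62².
Subtracting pairs of circle equations eliminates x²+y² and gives linear equations (the radical axes):
41.0 x − 43.6 y = 141.46
106.2 x + 233.8 y = -23418.87
Solving the 2×2 system: x ≈ -69.5, y ≈ -68.6 km.
Check against KCC (with the unrounded x, y): √((x + 33.4)²+(y + 59.2)²) = 37.30 ≈ 37.30 km. ✓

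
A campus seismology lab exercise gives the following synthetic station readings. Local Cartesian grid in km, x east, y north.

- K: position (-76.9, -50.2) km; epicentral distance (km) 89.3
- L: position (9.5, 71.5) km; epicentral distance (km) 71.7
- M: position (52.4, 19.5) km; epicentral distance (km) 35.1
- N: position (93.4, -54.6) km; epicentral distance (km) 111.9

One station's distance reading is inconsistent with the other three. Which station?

M

Solve using three stations at a time. Using K, L, N (subtract circle equations pairwise → linear system) gives (x, y) ≈ (-3.7, 1.0).
Distances from that point to each station vs reported:
  K: calculated 89.3 vs reported 89.3 → residual 0.0 km
  L: calculated 71.7 vs reported 71.7 → residual 0.0 km
  M: calculated 59.1 vs reported 35.1 → residual 24.0 km
  N: calculated 111.9 vs reported 111.9 → residual 0.0 km
K, L, N are mutually consistent (residuals ≈ 0); M is off by 24.0 km.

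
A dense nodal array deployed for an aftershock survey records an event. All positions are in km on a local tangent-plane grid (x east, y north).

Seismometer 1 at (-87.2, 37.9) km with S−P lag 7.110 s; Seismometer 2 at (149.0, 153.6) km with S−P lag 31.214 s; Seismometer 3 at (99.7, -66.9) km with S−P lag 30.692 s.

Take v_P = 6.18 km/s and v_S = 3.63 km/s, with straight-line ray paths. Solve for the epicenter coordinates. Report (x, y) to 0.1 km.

Distance from S−P lag: d = Δt · v_P v_S / (v_P − v_S) = Δt · (6.18·3.63)/(6.18−3.63) ≈ 8.7974·Δt.
So d_Seismometer 1 = 62.55, d_Seismometer 2 = 274.60, d_Seismometer 3 = 270.01 km.
Circle about each station: (x + 87.2)² + (y − 37.9)² = 62.55²; (x − 149.0)² + (y − 153.6)² = 274.60²; (x − 99.7)² + (y + 66.9)² = 270.01².
Subtracting the Seismometer 1 equation from the Seismometer 2 and Seismometer 3 equations removes the quadratic terms:
472.4 x + 231.4 y = -34738.95
373.8 x − 209.6 y = -63617.45
Solving the 2×2 system: x ≈ -118.6, y ≈ 92.0 km.

x ≈ -118.6 km, y ≈ 92.0 km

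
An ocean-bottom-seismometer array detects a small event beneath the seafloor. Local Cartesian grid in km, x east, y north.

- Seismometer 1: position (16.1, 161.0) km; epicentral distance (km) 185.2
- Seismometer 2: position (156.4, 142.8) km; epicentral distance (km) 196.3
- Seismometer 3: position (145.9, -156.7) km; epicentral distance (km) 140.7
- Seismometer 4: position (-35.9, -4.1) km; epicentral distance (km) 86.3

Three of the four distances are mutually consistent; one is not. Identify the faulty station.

Seismometer 3

Solve using three stations at a time. Using Seismometer 1, Seismometer 2, Seismometer 4 (subtract circle equations pairwise → linear system) gives (x, y) ≈ (48.7, -21.3).
Distances from that point to each station vs reported:
  Seismometer 1: calculated 185.2 vs reported 185.2 → residual 0.0 km
  Seismometer 2: calculated 196.3 vs reported 196.3 → residual 0.0 km
  Seismometer 3: calculated 166.7 vs reported 140.7 → residual 26.0 km
  Seismometer 4: calculated 86.3 vs reported 86.3 → residual 0.0 km
Seismometer 1, Seismometer 2, Seismometer 4 are mutually consistent (residuals ≈ 0); Seismometer 3 is off by 26.0 km.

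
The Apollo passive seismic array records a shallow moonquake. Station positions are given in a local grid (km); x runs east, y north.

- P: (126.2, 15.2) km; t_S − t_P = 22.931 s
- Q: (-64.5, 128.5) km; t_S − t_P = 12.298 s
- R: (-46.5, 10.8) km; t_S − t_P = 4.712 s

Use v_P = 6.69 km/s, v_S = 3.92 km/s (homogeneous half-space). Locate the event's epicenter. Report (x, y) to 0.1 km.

Distance from S−P lag: d = Δt · v_P v_S / (v_P − v_S) = Δt · (6.69·3.92)/(6.69−3.92) ≈ 9.4674·Δt.
So d_P = 217.10, d_Q = 116.43, d_R = 44.61 km.
Circle about each station: (x − 126.2)² + (y − 15.2)² = 217.10²; (x + 64.5)² + (y − 128.5)² = 116.43²; (x + 46.5)² + (y − 10.8)² = 44.61².
Subtracting the P equation from the Q and R equations removes the quadratic terms:
-381.4 x + 226.6 y = 38091.49
-345.4 x − 8.8 y = 31263.77
Solving the 2×2 system: x ≈ -90.9, y ≈ 15.1 km.

x ≈ -90.9 km, y ≈ 15.1 km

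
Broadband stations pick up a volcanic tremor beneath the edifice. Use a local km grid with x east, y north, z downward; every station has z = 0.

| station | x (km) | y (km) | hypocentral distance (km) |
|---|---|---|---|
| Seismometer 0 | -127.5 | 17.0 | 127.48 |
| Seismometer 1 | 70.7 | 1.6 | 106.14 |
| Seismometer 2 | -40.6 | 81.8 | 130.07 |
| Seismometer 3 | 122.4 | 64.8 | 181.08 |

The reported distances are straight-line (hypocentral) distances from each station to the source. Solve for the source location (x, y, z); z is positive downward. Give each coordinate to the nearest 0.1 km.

x ≈ -19.8 km, y ≈ -41.9 km, depth ≈ 34.4 km

Each station gives a sphere (x−x_i)² + (y−y_i)² + z² = d_i² (stations at z=0).
Subtracting the Seismometer 0 sphere from Seismometer 1 and Seismometer 2: z² cancels, leaving linear equations in x and y:
396.4 x − 30.8 y = -6558.75
173.8 x + 129.6 y = -8872.70
Solving: x ≈ -19.802, y ≈ -41.907 km (keep extra digits for the depth step; rounded: -19.8, -41.9).
Then from the Seismometer 0 sphere: z² = 127.48² − (x + 127.5)² − (y − 17.0)² with x = -19.802, y = -41.907, so z ≈ 34.384 ≈ 34.4 km.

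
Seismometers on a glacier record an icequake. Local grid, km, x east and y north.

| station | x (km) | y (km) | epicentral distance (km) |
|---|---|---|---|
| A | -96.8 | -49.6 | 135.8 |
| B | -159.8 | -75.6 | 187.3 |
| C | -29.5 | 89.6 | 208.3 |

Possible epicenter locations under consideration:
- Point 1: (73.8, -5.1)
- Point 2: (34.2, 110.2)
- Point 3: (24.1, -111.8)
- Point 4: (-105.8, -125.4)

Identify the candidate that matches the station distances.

For each candidate, compare |candidate − station| to the reported distance:
Point 1: residuals A 40.5, B 56.7, C 68.2 → max 68.2 km
Point 2: residuals A 70.8, B 81.3, C 141.4 → max 141.4 km
Point 3: residuals A 0.2, B 0.1, C 0.1 → max 0.2 km
Point 4: residuals A 59.5, B 113.8, C 19.8 → max 113.8 km
Only Point 3 has all residuals ≈ 0.

Point 3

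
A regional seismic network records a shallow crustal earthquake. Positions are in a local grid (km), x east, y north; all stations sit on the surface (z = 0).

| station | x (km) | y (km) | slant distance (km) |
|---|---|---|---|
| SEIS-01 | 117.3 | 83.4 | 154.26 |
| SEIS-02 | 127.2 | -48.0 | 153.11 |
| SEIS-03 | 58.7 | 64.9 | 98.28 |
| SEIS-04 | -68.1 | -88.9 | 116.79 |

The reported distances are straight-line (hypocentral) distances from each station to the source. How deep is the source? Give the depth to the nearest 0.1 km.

depth ≈ 36.6 km

Each station gives a sphere (x−x_i)² + (y−y_i)² + z² = d_i² (stations at z=0).
Subtracting the SEIS-01 sphere from SEIS-02 and SEIS-03: z² cancels, leaving linear equations in x and y:
19.8 x − 262.8 y = -1877.53
-117.2 x − 37.0 y = 1080.04
Solving: x ≈ -11.204, y ≈ 6.300 km (keep extra digits for the depth step; rounded: -11.2, 6.3).
Then from the SEIS-01 sphere: z² = 154.26² − (x − 117.3)² − (y − 83.4)² with x = -11.204, y = 6.300, so z ≈ 36.585 ≈ 36.6 km.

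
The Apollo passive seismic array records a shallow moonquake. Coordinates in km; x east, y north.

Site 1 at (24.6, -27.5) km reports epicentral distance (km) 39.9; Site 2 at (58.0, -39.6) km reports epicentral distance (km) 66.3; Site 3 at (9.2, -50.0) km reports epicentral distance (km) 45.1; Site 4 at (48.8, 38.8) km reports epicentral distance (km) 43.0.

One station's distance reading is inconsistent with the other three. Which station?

Solve using three stations at a time. Using Site 1, Site 2, Site 4 (subtract circle equations pairwise → linear system) gives (x, y) ≈ (15.6, 11.4).
Distances from that point to each station vs reported:
  Site 1: calculated 39.9 vs reported 39.9 → residual 0.0 km
  Site 2: calculated 66.3 vs reported 66.3 → residual 0.0 km
  Site 3: calculated 61.7 vs reported 45.1 → residual 16.6 km
  Site 4: calculated 43.0 vs reported 43.0 → residual 0.0 km
Site 1, Site 2, Site 4 are mutually consistent (residuals ≈ 0); Site 3 is off by 16.6 km.

Site 3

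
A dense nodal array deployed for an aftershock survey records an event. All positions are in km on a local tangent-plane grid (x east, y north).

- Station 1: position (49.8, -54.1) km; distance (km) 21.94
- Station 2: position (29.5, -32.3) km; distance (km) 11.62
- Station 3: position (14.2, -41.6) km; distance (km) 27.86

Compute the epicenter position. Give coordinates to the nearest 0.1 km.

(41.0, -34.0)

Circle about each station: (x − 49.8)² + (y + 54.1)² = 21.94²; (x − 29.5)² + (y + 32.3)² = 11.62²; (x − 14.2)² + (y + 41.6)² = 27.86².
Subtracting pairs of circle equations eliminates x²+y² and gives linear equations (the radical axes):
-40.6 x + 43.6 y = -3146.97
-71.2 x + 25.0 y = -3769.47
Solving the 2×2 system: x ≈ 41.0, y ≈ -34.0 km.
Check against Station 1 (with the unrounded x, y): √((x − 49.8)²+(y + 54.1)²) = 21.95 ≈ 21.94 km. ✓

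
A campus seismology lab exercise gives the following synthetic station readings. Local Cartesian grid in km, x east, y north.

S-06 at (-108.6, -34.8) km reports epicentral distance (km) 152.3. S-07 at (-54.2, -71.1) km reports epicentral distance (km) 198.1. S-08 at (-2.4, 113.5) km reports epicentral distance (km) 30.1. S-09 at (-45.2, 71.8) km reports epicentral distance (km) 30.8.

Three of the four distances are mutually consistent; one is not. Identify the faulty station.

Solve using three stations at a time. Using S-06, S-08, S-09 (subtract circle equations pairwise → linear system) gives (x, y) ≈ (-19.4, 88.7).
Distances from that point to each station vs reported:
  S-06: calculated 152.3 vs reported 152.3 → residual 0.0 km
  S-07: calculated 163.5 vs reported 198.1 → residual 34.6 km
  S-08: calculated 30.1 vs reported 30.1 → residual 0.0 km
  S-09: calculated 30.8 vs reported 30.8 → residual 0.0 km
S-06, S-08, S-09 are mutually consistent (residuals ≈ 0); S-07 is off by 34.6 km.

S-07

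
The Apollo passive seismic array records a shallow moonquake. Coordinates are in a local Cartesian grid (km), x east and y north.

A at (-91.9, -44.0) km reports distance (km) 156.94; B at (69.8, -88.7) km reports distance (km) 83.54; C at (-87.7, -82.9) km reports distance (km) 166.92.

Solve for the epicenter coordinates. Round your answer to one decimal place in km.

Circle about each station: (x + 91.9)² + (y + 44.0)² = 156.94²; (x − 69.8)² + (y + 88.7)² = 83.54²; (x + 87.7)² + (y + 82.9)² = 166.92².
Subtracting the A equation from the B and C equations removes the quadratic terms:
323.4 x − 89.4 y = 20009.35
8.4 x − 77.8 y = 949.97
Solving the 2×2 system: x ≈ 60.3, y ≈ -5.7 km.

(60.3, -5.7)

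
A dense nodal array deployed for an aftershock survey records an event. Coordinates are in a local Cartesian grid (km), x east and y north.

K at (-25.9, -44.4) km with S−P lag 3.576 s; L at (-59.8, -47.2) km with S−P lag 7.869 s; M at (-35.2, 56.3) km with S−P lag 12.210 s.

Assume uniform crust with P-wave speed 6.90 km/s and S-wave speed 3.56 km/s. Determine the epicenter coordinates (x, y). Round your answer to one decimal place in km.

x ≈ -5.1 km, y ≈ -28.3 km

Distance from S−P lag: d = Δt · v_P v_S / (v_P − v_S) = Δt · (6.90·3.56)/(6.90−3.56) ≈ 7.3545·Δt.
So d_K = 26.30, d_L = 57.87, d_M = 89.80 km.
Circle about each station: (x + 25.9)² + (y + 44.4)² = 26.30²; (x + 59.8)² + (y + 47.2)² = 57.87²; (x + 35.2)² + (y − 56.3)² = 89.80².
Subtracting pairs of circle equations eliminates x²+y² and gives linear equations (the radical axes):
-67.8 x − 5.6 y = 504.46
-18.6 x + 201.4 y = -5605.79
Solving the 2×2 system: x ≈ -5.1, y ≈ -28.3 km.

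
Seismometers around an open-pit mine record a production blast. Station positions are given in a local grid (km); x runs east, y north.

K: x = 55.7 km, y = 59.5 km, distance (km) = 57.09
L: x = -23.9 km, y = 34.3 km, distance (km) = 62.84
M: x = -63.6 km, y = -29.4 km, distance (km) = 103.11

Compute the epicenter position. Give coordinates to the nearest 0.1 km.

Circle about each station: (x − 55.7)² + (y − 59.5)² = 57.09²; (x + 23.9)² + (y − 34.3)² = 62.84²; (x + 63.6)² + (y + 29.4)² = 103.11².
Subtracting the K equation from the L and M equations removes the quadratic terms:
-159.2 x − 50.4 y = -5584.64
-238.6 x − 177.8 y = -9105.82
Solving the 2×2 system: x ≈ 32.8, y ≈ 7.2 km.
Check against K (with the unrounded x, y): √((x − 55.7)²+(y − 59.5)²) = 57.10 ≈ 57.09 km. ✓

32.8 km east, 7.2 km north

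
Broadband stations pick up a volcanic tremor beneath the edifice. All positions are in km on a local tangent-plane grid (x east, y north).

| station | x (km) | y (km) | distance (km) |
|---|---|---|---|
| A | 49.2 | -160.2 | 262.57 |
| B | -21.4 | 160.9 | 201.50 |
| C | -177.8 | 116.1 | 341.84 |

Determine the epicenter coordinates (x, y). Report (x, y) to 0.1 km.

Circle about each station: (x − 49.2)² + (y + 160.2)² = 262.57²; (x + 21.4)² + (y − 160.9)² = 201.50²; (x + 177.8)² + (y − 116.1)² = 341.84².
Subtracting pairs of circle equations eliminates x²+y² and gives linear equations (the radical axes):
-141.2 x + 642.2 y = 26602.84
-454.0 x + 552.6 y = -30904.21
Solving the 2×2 system: x ≈ 161.8, y ≈ 77.0 km.
Check against A (with the unrounded x, y): √((x − 49.2)²+(y + 160.2)²) = 262.56 ≈ 262.57 km. ✓

(161.8, 77.0)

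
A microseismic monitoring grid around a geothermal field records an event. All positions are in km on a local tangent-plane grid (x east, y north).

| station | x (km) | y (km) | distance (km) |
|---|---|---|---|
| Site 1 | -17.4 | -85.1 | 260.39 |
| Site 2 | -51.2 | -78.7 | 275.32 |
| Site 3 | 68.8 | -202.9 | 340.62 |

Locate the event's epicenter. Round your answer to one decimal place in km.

Circle about each station: (x + 17.4)² + (y + 85.1)² = 260.39²; (x + 51.2)² + (y + 78.7)² = 275.32²; (x − 68.8)² + (y + 202.9)² = 340.62².
Subtracting the Site 1 equation from the Site 2 and Site 3 equations removes the quadratic terms:
-67.6 x + 12.8 y = -6727.79
172.4 x − 235.6 y = -9861.95
Solving the 2×2 system: x ≈ 124.7, y ≈ 133.1 km.

(124.7, 133.1)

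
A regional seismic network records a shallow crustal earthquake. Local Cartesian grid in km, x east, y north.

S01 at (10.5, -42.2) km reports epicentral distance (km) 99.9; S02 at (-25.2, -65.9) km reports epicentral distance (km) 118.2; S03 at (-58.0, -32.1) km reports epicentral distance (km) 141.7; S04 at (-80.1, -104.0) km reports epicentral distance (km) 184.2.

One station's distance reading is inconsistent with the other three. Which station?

Solve using three stations at a time. Using S02, S03, S04 (subtract circle equations pairwise → linear system) gives (x, y) ≈ (83.0, -18.5).
Distances from that point to each station vs reported:
  S01: calculated 76.3 vs reported 99.9 → residual 23.6 km
  S02: calculated 118.1 vs reported 118.2 → residual 0.1 km
  S03: calculated 141.6 vs reported 141.7 → residual 0.1 km
  S04: calculated 184.1 vs reported 184.2 → residual 0.1 km
S02, S03, S04 are mutually consistent (residuals ≈ 0); S01 is off by 23.6 km.

S01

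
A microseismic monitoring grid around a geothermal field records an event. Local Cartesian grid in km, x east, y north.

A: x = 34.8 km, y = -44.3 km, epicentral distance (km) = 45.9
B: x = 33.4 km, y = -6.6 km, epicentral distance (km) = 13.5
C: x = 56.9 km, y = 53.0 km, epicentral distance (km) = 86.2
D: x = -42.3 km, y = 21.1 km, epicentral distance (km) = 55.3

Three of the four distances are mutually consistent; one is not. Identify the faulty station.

Solve using three stations at a time. Using A, C, D (subtract circle equations pairwise → linear system) gives (x, y) ≈ (1.3, -12.9).
Distances from that point to each station vs reported:
  A: calculated 45.9 vs reported 45.9 → residual 0.0 km
  B: calculated 32.7 vs reported 13.5 → residual 19.2 km
  C: calculated 86.2 vs reported 86.2 → residual 0.0 km
  D: calculated 55.3 vs reported 55.3 → residual 0.0 km
A, C, D are mutually consistent (residuals ≈ 0); B is off by 19.2 km.

B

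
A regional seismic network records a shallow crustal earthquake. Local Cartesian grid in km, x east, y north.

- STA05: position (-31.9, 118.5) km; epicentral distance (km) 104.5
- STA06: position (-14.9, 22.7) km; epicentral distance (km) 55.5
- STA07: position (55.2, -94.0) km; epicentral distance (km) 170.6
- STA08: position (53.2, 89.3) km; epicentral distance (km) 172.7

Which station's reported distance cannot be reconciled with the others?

Solve using three stations at a time. Using STA05, STA06, STA07 (subtract circle equations pairwise → linear system) gives (x, y) ≈ (-70.7, 21.3).
Distances from that point to each station vs reported:
  STA05: calculated 104.7 vs reported 104.5 → residual 0.2 km
  STA06: calculated 55.8 vs reported 55.5 → residual 0.3 km
  STA07: calculated 170.7 vs reported 170.6 → residual 0.1 km
  STA08: calculated 141.3 vs reported 172.7 → residual 31.4 km
STA05, STA06, STA07 are mutually consistent (residuals ≈ 0); STA08 is off by 31.4 km.

STA08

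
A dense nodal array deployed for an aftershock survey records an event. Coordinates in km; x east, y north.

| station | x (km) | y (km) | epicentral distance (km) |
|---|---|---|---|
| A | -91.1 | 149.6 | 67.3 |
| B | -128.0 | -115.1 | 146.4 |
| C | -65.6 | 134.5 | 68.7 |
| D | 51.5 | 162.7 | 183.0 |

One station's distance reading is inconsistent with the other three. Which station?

B

Solve using three stations at a time. Using A, C, D (subtract circle equations pairwise → linear system) gives (x, y) ≈ (-114.9, 86.6).
Distances from that point to each station vs reported:
  A: calculated 67.4 vs reported 67.3 → residual 0.1 km
  B: calculated 202.1 vs reported 146.4 → residual 55.7 km
  C: calculated 68.8 vs reported 68.7 → residual 0.1 km
  D: calculated 183.0 vs reported 183.0 → residual 0.0 km
A, C, D are mutually consistent (residuals ≈ 0); B is off by 55.7 km.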